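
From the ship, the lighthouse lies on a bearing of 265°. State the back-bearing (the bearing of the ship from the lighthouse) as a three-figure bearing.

085°

Back-bearing = 265° − 180° = 085°.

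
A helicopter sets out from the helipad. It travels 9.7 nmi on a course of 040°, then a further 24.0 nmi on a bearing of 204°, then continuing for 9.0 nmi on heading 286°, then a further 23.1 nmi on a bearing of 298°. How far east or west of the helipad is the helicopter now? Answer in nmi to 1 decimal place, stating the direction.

32.6 nmi west

Leg 1 (040°, 9.7 nmi): east 9.7 sin 40° = 6.24, north 9.7 cos 40° = 7.43
Leg 2 (204°, 24.0 nmi): east 24.0 sin 204° = -9.76, north 24.0 cos 204° = -21.93
Leg 3 (286°, 9.0 nmi): east 9.0 sin 286° = -8.65, north 9.0 cos 286° = 2.48
Leg 4 (298°, 23.1 nmi): east 23.1 sin 298° = -20.40, north 23.1 cos 298° = 10.84
Net east component: -32.57 nmi.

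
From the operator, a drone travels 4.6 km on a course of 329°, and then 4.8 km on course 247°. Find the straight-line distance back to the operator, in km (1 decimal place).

Leg 1 (329°, 4.6 km): east 4.6 sin 329° = -2.37, north 4.6 cos 329° = 3.94
Leg 2 (247°, 4.8 km): east 4.8 sin 247° = -4.42, north 4.8 cos 247° = -1.88
Net: -6.79 east, 2.07 north. Distance = √((-6.79)² + (2.07)²) = 7.095 km.

7.1 km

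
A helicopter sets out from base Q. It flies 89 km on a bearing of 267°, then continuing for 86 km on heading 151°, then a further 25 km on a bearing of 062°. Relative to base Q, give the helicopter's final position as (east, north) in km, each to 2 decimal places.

Leg 1 (267°, 89 km): east 89 sin 267° = -88.88, north 89 cos 267° = -4.66
Leg 2 (151°, 86 km): east 86 sin 151° = 41.69, north 86 cos 151° = -75.22
Leg 3 (062°, 25 km): east 25 sin 62° = 22.07, north 25 cos 62° = 11.74
Summing: -25.11 km east, -68.14 km north → (-25.11, -68.14).

(-25.11, -68.14)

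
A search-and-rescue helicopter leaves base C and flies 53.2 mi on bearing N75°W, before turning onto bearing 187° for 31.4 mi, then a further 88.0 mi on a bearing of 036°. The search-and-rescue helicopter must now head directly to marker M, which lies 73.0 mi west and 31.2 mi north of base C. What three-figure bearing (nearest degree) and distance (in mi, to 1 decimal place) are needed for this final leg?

252°, 73.1 mi

Leg 1 (N75°W, 53.2 mi): east 53.2 sin 285° = -51.39, north 53.2 cos 285° = 13.77
Leg 2 (187°, 31.4 mi): east 31.4 sin 187° = -3.83, north 31.4 cos 187° = -31.17
Leg 3 (036°, 88.0 mi): east 88.0 sin 36° = 51.73, north 88.0 cos 36° = 71.19
Current position: (-3.49, 53.80). Target: (-73.0, 31.2). Remaining: Δeast = -69.51, Δnorth = -22.60.
Bearing = atan2(-69.51, -22.60) mod 360° = 251.99°; distance = √((-69.51)² + (-22.60)²) = 73.092 mi.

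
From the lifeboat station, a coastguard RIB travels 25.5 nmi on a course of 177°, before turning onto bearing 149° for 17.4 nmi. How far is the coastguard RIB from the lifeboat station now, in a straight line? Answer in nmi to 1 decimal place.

Leg 1 (177°, 25.5 nmi): east 25.5 sin 177° = 1.33, north 25.5 cos 177° = -25.47
Leg 2 (149°, 17.4 nmi): east 17.4 sin 149° = 8.96, north 17.4 cos 149° = -14.91
Net: 10.30 east, -40.38 north. Distance = √((10.30)² + (-40.38)²) = 41.672 nmi.

41.7 nmi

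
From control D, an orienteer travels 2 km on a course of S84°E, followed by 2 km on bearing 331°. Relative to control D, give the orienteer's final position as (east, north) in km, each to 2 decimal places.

Leg 1 (S84°E, 2 km): east 2 sin 96° = 1.99, north 2 cos 96° = -0.21
Leg 2 (331°, 2 km): east 2 sin 331° = -0.97, north 2 cos 331° = 1.75
Summing: 1.02 km east, 1.54 km north → (1.02, 1.54).

(1.02, 1.54)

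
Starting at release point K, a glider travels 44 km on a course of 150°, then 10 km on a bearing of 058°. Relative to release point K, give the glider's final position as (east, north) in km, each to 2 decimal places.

(30.48, -32.81)

Leg 1 (150°, 44 km): east 44 sin 150° = 22.00, north 44 cos 150° = -38.11
Leg 2 (058°, 10 km): east 10 sin 58° = 8.48, north 10 cos 58° = 5.30
Summing: 30.48 km east, -32.81 km north → (30.48, -32.81).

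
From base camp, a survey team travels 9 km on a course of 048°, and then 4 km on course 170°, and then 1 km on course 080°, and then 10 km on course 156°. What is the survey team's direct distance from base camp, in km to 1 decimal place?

14.2 km

Leg 1 (048°, 9 km): east 9 sin 48° = 6.69, north 9 cos 48° = 6.02
Leg 2 (170°, 4 km): east 4 sin 170° = 0.69, north 4 cos 170° = -3.94
Leg 3 (080°, 1 km): east 1 sin 80° = 0.98, north 1 cos 80° = 0.17
Leg 4 (156°, 10 km): east 10 sin 156° = 4.07, north 10 cos 156° = -9.14
Net: 12.44 east, -6.88 north. Distance = √((12.44)² + (-6.88)²) = 14.211 km.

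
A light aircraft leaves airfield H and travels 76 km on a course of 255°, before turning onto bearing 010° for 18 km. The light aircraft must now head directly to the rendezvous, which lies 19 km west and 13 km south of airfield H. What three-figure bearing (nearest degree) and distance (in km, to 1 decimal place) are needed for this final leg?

Leg 1 (255°, 76 km): east 76 sin 255° = -73.41, north 76 cos 255° = -19.67
Leg 2 (010°, 18 km): east 18 sin 10° = 3.13, north 18 cos 10° = 17.73
Current position: (-70.28, -1.94). Target: (-19, -13). Remaining: Δeast = 51.28, Δnorth = -11.06.
Bearing = atan2(51.28, -11.06) mod 360° = 102.17°; distance = √((51.28)² + (-11.06)²) = 52.463 km.

102°, 52.5 km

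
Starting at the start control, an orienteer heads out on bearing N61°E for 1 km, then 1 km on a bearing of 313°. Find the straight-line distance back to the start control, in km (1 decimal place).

Leg 1 (N61°E, 1 km): east 1 sin 61° = 0.87, north 1 cos 61° = 0.48
Leg 2 (313°, 1 km): east 1 sin 313° = -0.73, north 1 cos 313° = 0.68
Net: 0.14 east, 1.17 north. Distance = √((0.14)² + (1.17)²) = 1.176 km.

1.2 km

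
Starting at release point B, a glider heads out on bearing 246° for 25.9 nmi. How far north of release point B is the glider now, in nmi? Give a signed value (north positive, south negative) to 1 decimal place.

-10.5 nmi

Leg 1 (246°, 25.9 nmi): east 25.9 sin 246° = -23.66, north 25.9 cos 246° = -10.53
Net north component: -10.53 nmi.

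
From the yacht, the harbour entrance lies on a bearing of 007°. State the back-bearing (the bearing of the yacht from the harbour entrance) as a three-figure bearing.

Back-bearing = 007° + 180° = 187°.

187°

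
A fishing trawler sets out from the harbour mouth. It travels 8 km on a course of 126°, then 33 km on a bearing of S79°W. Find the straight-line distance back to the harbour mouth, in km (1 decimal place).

28.2 km

Leg 1 (126°, 8 km): east 8 sin 126° = 6.47, north 8 cos 126° = -4.70
Leg 2 (S79°W, 33 km): east 33 sin 259° = -32.39, north 33 cos 259° = -6.30
Net: -25.92 east, -11.00 north. Distance = √((-25.92)² + (-11.00)²) = 28.159 km.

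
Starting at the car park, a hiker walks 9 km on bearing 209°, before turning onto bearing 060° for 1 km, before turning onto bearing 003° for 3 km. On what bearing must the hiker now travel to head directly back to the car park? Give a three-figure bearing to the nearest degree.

037°

Leg 1 (209°, 9 km): east 9 sin 209° = -4.36, north 9 cos 209° = -7.87
Leg 2 (060°, 1 km): east 1 sin 60° = 0.87, north 1 cos 60° = 0.50
Leg 3 (003°, 3 km): east 3 sin 3° = 0.16, north 3 cos 3° = 3.00
Net displacement: -3.34 east, -4.38 north. Direction back to start is (3.34, 4.38): bearing = atan2(3.34, 4.38) mod 360° = 37.36° ≈ 037°.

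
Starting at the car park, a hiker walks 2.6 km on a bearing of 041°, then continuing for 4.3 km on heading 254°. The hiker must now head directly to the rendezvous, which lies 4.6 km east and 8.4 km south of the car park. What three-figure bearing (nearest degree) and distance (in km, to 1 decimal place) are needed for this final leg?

Leg 1 (041°, 2.6 km): east 2.6 sin 41° = 1.71, north 2.6 cos 41° = 1.96
Leg 2 (254°, 4.3 km): east 4.3 sin 254° = -4.13, north 4.3 cos 254° = -1.19
Current position: (-2.43, 0.78). Target: (4.6, -8.4). Remaining: Δeast = 7.03, Δnorth = -9.18.
Bearing = atan2(7.03, -9.18) mod 360° = 142.56°; distance = √((7.03)² + (-9.18)²) = 11.559 km.

143°, 11.6 km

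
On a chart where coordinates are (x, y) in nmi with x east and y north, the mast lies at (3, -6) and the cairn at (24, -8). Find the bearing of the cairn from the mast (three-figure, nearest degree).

Δeast = 24 − 3 = 21.00; Δnorth = -8 − -6 = -2.00.
Bearing = atan2(Δeast, Δnorth) mod 360° = 95.44° ≈ 095°.

095°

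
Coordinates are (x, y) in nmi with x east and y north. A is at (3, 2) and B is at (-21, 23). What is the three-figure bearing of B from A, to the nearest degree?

311°

Δeast = -21 − 3 = -24.00; Δnorth = 23 − 2 = 21.00.
Bearing = atan2(Δeast, Δnorth) mod 360° = 311.19° ≈ 311°.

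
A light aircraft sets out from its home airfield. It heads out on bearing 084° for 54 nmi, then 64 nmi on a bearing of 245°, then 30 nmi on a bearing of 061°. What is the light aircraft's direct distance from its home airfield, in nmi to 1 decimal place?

23.0 nmi

Leg 1 (084°, 54 nmi): east 54 sin 84° = 53.70, north 54 cos 84° = 5.64
Leg 2 (245°, 64 nmi): east 64 sin 245° = -58.00, north 64 cos 245° = -27.05
Leg 3 (061°, 30 nmi): east 30 sin 61° = 26.24, north 30 cos 61° = 14.54
Net: 21.94 east, -6.86 north. Distance = √((21.94)² + (-6.86)²) = 22.986 nmi.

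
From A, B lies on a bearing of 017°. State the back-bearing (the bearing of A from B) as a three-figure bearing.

Back-bearing = 017° + 180° = 197°.

197°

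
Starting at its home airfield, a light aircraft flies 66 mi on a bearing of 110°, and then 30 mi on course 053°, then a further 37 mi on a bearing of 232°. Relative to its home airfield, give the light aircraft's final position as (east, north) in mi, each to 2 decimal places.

Leg 1 (110°, 66 mi): east 66 sin 110° = 62.02, north 66 cos 110° = -22.57
Leg 2 (053°, 30 mi): east 30 sin 53° = 23.96, north 30 cos 53° = 18.05
Leg 3 (232°, 37 mi): east 37 sin 232° = -29.16, north 37 cos 232° = -22.78
Summing: 56.82 mi east, -27.30 mi north → (56.82, -27.30).

(56.82, -27.30)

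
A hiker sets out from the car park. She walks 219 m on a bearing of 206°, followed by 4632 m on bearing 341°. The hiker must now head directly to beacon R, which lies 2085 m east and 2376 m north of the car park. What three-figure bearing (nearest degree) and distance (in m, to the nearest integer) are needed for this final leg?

116°, 4108 m

Leg 1 (206°, 219 m): east 219 sin 206° = -96.00, north 219 cos 206° = -196.84
Leg 2 (341°, 4632 m): east 4632 sin 341° = -1508.03, north 4632 cos 341° = 4379.64
Current position: (-1604.03, 4182.81). Target: (2085, 2376). Remaining: Δeast = 3689.03, Δnorth = -1806.81.
Bearing = atan2(3689.03, -1806.81) mod 360° = 116.09°; distance = √((3689.03)² + (-1806.81)²) = 4107.740 m.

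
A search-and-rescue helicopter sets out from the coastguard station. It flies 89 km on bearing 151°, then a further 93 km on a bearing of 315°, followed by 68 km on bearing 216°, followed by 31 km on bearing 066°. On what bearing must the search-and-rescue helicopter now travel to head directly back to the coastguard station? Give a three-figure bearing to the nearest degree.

032°

Leg 1 (151°, 89 km): east 89 sin 151° = 43.15, north 89 cos 151° = -77.84
Leg 2 (315°, 93 km): east 93 sin 315° = -65.76, north 93 cos 315° = 65.76
Leg 3 (216°, 68 km): east 68 sin 216° = -39.97, north 68 cos 216° = -55.01
Leg 4 (066°, 31 km): east 31 sin 66° = 28.32, north 31 cos 66° = 12.61
Net displacement: -34.26 east, -54.48 north. Direction back to start is (34.26, 54.48): bearing = atan2(34.26, 54.48) mod 360° = 32.16° ≈ 032°.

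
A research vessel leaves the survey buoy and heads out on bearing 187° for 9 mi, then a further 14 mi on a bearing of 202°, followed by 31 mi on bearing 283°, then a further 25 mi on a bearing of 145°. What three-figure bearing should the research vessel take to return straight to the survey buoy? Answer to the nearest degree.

032°

Leg 1 (187°, 9 mi): east 9 sin 187° = -1.10, north 9 cos 187° = -8.93
Leg 2 (202°, 14 mi): east 14 sin 202° = -5.24, north 14 cos 202° = -12.98
Leg 3 (283°, 31 mi): east 31 sin 283° = -30.21, north 31 cos 283° = 6.97
Leg 4 (145°, 25 mi): east 25 sin 145° = 14.34, north 25 cos 145° = -20.48
Net displacement: -22.21 east, -35.42 north. Direction back to start is (22.21, 35.42): bearing = atan2(22.21, 35.42) mod 360° = 32.09° ≈ 032°.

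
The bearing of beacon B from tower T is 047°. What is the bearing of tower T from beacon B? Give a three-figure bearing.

Back-bearing = 047° + 180° = 227°.

227°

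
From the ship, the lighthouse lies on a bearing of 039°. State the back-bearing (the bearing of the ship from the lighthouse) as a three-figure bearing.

Back-bearing = 039° + 180° = 219°.

219°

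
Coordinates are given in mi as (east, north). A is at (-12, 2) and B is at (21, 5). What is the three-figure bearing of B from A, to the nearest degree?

Δeast = 21 − -12 = 33.00; Δnorth = 5 − 2 = 3.00.
Bearing = atan2(Δeast, Δnorth) mod 360° = 84.81° ≈ 085°.

085°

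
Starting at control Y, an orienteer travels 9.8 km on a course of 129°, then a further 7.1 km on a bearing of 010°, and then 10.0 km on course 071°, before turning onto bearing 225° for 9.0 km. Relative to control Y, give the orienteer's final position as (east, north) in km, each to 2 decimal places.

(11.94, -2.28)

Leg 1 (129°, 9.8 km): east 9.8 sin 129° = 7.62, north 9.8 cos 129° = -6.17
Leg 2 (010°, 7.1 km): east 7.1 sin 10° = 1.23, north 7.1 cos 10° = 6.99
Leg 3 (071°, 10.0 km): east 10.0 sin 71° = 9.46, north 10.0 cos 71° = 3.26
Leg 4 (225°, 9.0 km): east 9.0 sin 225° = -6.36, north 9.0 cos 225° = -6.36
Summing: 11.94 km east, -2.28 km north → (11.94, -2.28).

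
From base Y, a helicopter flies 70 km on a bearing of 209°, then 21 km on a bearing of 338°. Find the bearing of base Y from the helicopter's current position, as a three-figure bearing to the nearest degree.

045°

Leg 1 (209°, 70 km): east 70 sin 209° = -33.94, north 70 cos 209° = -61.22
Leg 2 (338°, 21 km): east 21 sin 338° = -7.87, north 21 cos 338° = 19.47
Net displacement: -41.80 east, -41.75 north. Direction back to start is (41.80, 41.75): bearing = atan2(41.80, 41.75) mod 360° = 45.03° ≈ 045°.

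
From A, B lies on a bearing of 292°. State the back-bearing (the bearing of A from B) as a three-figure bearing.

Back-bearing = 292° − 180° = 112°.

112°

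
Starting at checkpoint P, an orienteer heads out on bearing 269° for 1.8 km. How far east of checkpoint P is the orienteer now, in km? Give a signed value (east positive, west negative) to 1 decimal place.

-1.8 km

Leg 1 (269°, 1.8 km): east 1.8 sin 269° = -1.80, north 1.8 cos 269° = -0.03
Net east component: -1.80 km.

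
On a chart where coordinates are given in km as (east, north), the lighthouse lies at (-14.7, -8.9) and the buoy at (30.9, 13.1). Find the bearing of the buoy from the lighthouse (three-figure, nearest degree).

Δeast = 30.9 − -14.7 = 45.60; Δnorth = 13.1 − -8.9 = 22.00.
Bearing = atan2(Δeast, Δnorth) mod 360° = 64.24° ≈ 064°.

064°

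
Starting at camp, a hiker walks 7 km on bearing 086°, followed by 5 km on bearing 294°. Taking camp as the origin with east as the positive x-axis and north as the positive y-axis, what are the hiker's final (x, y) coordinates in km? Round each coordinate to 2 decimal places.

Leg 1 (086°, 7 km): east 7 sin 86° = 6.98, north 7 cos 86° = 0.49
Leg 2 (294°, 5 km): east 5 sin 294° = -4.57, north 5 cos 294° = 2.03
Summing: 2.42 km east, 2.52 km north → (2.42, 2.52).

(2.42, 2.52)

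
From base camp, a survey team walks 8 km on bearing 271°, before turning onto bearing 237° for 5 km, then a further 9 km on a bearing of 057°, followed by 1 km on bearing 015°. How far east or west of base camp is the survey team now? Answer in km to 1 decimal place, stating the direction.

4.4 km west

Leg 1 (271°, 8 km): east 8 sin 271° = -8.00, north 8 cos 271° = 0.14
Leg 2 (237°, 5 km): east 5 sin 237° = -4.19, north 5 cos 237° = -2.72
Leg 3 (057°, 9 km): east 9 sin 57° = 7.55, north 9 cos 57° = 4.90
Leg 4 (015°, 1 km): east 1 sin 15° = 0.26, north 1 cos 15° = 0.97
Net east component: -4.39 km.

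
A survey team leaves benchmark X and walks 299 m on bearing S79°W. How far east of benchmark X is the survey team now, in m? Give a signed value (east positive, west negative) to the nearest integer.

-294 m

Leg 1 (S79°W, 299 m): east 299 sin 259° = -293.51, north 299 cos 259° = -57.05
Net east component: -293.51 m.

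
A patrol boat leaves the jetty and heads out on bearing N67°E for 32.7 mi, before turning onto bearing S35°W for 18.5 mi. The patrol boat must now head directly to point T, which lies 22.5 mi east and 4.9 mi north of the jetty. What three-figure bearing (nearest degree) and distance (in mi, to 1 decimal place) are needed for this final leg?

Leg 1 (N67°E, 32.7 mi): east 32.7 sin 67° = 30.10, north 32.7 cos 67° = 12.78
Leg 2 (S35°W, 18.5 mi): east 18.5 sin 215° = -10.61, north 18.5 cos 215° = -15.15
Current position: (19.49, -2.38). Target: (22.5, 4.9). Remaining: Δeast = 3.01, Δnorth = 7.28.
Bearing = atan2(3.01, 7.28) mod 360° = 22.47°; distance = √((3.01)² + (7.28)²) = 7.876 mi.

022°, 7.9 mi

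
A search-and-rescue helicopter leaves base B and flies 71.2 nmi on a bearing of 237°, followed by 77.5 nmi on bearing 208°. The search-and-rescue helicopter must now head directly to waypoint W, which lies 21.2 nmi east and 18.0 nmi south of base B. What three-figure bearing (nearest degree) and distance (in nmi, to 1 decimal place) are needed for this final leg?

053°, 147.4 nmi

Leg 1 (237°, 71.2 nmi): east 71.2 sin 237° = -59.71, north 71.2 cos 237° = -38.78
Leg 2 (208°, 77.5 nmi): east 77.5 sin 208° = -36.38, north 77.5 cos 208° = -68.43
Current position: (-96.10, -107.21). Target: (21.2, -18.0). Remaining: Δeast = 117.30, Δnorth = 89.21.
Bearing = atan2(117.30, 89.21) mod 360° = 52.75°; distance = √((117.30)² + (89.21)²) = 147.365 nmi.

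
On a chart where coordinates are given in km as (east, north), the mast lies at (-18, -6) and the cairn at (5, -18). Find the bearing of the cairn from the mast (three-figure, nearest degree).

Δeast = 5 − -18 = 23.00; Δnorth = -18 − -6 = -12.00.
Bearing = atan2(Δeast, Δnorth) mod 360° = 117.55° ≈ 118°.

118°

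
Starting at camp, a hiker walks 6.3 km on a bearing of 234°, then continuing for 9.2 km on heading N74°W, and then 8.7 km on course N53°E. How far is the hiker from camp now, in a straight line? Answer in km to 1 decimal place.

Leg 1 (234°, 6.3 km): east 6.3 sin 234° = -5.10, north 6.3 cos 234° = -3.70
Leg 2 (N74°W, 9.2 km): east 9.2 sin 286° = -8.84, north 9.2 cos 286° = 2.54
Leg 3 (N53°E, 8.7 km): east 8.7 sin 53° = 6.95, north 8.7 cos 53° = 5.24
Net: -6.99 east, 4.07 north. Distance = √((-6.99)² + (4.07)²) = 8.090 km.

8.1 km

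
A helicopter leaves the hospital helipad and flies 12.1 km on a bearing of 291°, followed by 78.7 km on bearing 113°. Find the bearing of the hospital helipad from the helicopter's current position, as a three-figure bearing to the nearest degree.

Leg 1 (291°, 12.1 km): east 12.1 sin 291° = -11.30, north 12.1 cos 291° = 4.34
Leg 2 (113°, 78.7 km): east 78.7 sin 113° = 72.44, north 78.7 cos 113° = -30.75
Net displacement: 61.15 east, -26.41 north. Direction back to start is (-61.15, 26.41): bearing = atan2(-61.15, 26.41) mod 360° = 293.36° ≈ 293°.

293°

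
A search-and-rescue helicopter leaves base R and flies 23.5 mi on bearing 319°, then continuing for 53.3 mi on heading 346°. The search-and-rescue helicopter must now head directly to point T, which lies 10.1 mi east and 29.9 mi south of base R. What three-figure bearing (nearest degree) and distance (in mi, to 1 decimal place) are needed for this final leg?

159°, 106.5 mi

Leg 1 (319°, 23.5 mi): east 23.5 sin 319° = -15.42, north 23.5 cos 319° = 17.74
Leg 2 (346°, 53.3 mi): east 53.3 sin 346° = -12.89, north 53.3 cos 346° = 51.72
Current position: (-28.31, 69.45). Target: (10.1, -29.9). Remaining: Δeast = 38.41, Δnorth = -99.35.
Bearing = atan2(38.41, -99.35) mod 360° = 158.86°; distance = √((38.41)² + (-99.35)²) = 106.519 mi.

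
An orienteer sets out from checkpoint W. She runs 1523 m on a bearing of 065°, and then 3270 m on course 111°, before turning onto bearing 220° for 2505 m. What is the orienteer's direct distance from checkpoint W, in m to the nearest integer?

3736 m

Leg 1 (065°, 1523 m): east 1523 sin 65° = 1380.31, north 1523 cos 65° = 643.65
Leg 2 (111°, 3270 m): east 3270 sin 111° = 3052.81, north 3270 cos 111° = -1171.86
Leg 3 (220°, 2505 m): east 2505 sin 220° = -1610.18, north 2505 cos 220° = -1918.94
Net: 2822.93 east, -2447.16 north. Distance = √((2822.93)² + (-2447.16)²) = 3735.977 m.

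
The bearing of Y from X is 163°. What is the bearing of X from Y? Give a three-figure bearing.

343°

Back-bearing = 163° + 180° = 343°.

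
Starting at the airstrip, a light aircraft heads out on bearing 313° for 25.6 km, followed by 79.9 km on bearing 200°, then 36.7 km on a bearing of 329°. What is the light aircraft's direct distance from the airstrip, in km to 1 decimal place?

70.0 km

Leg 1 (313°, 25.6 km): east 25.6 sin 313° = -18.72, north 25.6 cos 313° = 17.46
Leg 2 (200°, 79.9 km): east 79.9 sin 200° = -27.33, north 79.9 cos 200° = -75.08
Leg 3 (329°, 36.7 km): east 36.7 sin 329° = -18.90, north 36.7 cos 329° = 31.46
Net: -64.95 east, -26.16 north. Distance = √((-64.95)² + (-26.16)²) = 70.024 km.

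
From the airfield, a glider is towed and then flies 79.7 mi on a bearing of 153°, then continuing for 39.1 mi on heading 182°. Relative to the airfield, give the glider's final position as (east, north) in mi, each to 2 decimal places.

Leg 1 (153°, 79.7 mi): east 79.7 sin 153° = 36.18, north 79.7 cos 153° = -71.01
Leg 2 (182°, 39.1 mi): east 39.1 sin 182° = -1.36, north 39.1 cos 182° = -39.08
Summing: 34.82 mi east, -110.09 mi north → (34.82, -110.09).

(34.82, -110.09)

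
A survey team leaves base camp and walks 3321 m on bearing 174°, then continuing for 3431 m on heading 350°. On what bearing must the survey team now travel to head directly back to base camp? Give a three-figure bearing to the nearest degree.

107°

Leg 1 (174°, 3321 m): east 3321 sin 174° = 347.14, north 3321 cos 174° = -3302.81
Leg 2 (350°, 3431 m): east 3431 sin 350° = -595.79, north 3431 cos 350° = 3378.88
Net displacement: -248.65 east, 76.07 north. Direction back to start is (248.65, -76.07): bearing = atan2(248.65, -76.07) mod 360° = 107.01° ≈ 107°.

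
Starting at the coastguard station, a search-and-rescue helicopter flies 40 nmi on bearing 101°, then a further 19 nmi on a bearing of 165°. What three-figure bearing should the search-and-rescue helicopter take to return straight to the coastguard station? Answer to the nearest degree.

Leg 1 (101°, 40 nmi): east 40 sin 101° = 39.27, north 40 cos 101° = -7.63
Leg 2 (165°, 19 nmi): east 19 sin 165° = 4.92, north 19 cos 165° = -18.35
Net displacement: 44.18 east, -25.98 north. Direction back to start is (-44.18, 25.98): bearing = atan2(-44.18, 25.98) mod 360° = 300.46° ≈ 300°.

300°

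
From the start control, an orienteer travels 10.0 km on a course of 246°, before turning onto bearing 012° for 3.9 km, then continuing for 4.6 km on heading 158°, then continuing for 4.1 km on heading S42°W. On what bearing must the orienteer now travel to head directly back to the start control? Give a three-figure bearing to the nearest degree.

Leg 1 (246°, 10.0 km): east 10.0 sin 246° = -9.14, north 10.0 cos 246° = -4.07
Leg 2 (012°, 3.9 km): east 3.9 sin 12° = 0.81, north 3.9 cos 12° = 3.81
Leg 3 (158°, 4.6 km): east 4.6 sin 158° = 1.72, north 4.6 cos 158° = -4.27
Leg 4 (S42°W, 4.1 km): east 4.1 sin 222° = -2.74, north 4.1 cos 222° = -3.05
Net displacement: -9.34 east, -7.56 north. Direction back to start is (9.34, 7.56): bearing = atan2(9.34, 7.56) mod 360° = 51.01° ≈ 051°.

051°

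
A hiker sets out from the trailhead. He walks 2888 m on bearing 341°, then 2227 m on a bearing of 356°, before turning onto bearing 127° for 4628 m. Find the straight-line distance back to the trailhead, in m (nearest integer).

Leg 1 (341°, 2888 m): east 2888 sin 341° = -940.24, north 2888 cos 341° = 2730.66
Leg 2 (356°, 2227 m): east 2227 sin 356° = -155.35, north 2227 cos 356° = 2221.58
Leg 3 (127°, 4628 m): east 4628 sin 127° = 3696.09, north 4628 cos 127° = -2785.20
Net: 2600.50 east, 2167.03 north. Distance = √((2600.50)² + (2167.03)²) = 3385.057 m.

3385 m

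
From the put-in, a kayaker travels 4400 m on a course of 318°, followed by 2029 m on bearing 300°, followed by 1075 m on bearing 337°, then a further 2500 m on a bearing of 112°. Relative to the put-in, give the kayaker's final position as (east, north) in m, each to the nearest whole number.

Leg 1 (318°, 4400 m): east 4400 sin 318° = -2944.17, north 4400 cos 318° = 3269.84
Leg 2 (300°, 2029 m): east 2029 sin 300° = -1757.17, north 2029 cos 300° = 1014.50
Leg 3 (337°, 1075 m): east 1075 sin 337° = -420.04, north 1075 cos 337° = 989.54
Leg 4 (112°, 2500 m): east 2500 sin 112° = 2317.96, north 2500 cos 112° = -936.52
Summing: -2803.42 m east, 4337.36 m north → (-2803, 4337).

(-2803, 4337)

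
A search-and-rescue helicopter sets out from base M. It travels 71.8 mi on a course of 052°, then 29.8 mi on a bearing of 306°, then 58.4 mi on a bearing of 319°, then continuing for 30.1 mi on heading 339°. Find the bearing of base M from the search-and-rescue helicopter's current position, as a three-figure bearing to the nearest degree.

173°

Leg 1 (052°, 71.8 mi): east 71.8 sin 52° = 56.58, north 71.8 cos 52° = 44.20
Leg 2 (306°, 29.8 mi): east 29.8 sin 306° = -24.11, north 29.8 cos 306° = 17.52
Leg 3 (319°, 58.4 mi): east 58.4 sin 319° = -38.31, north 58.4 cos 319° = 44.08
Leg 4 (339°, 30.1 mi): east 30.1 sin 339° = -10.79, north 30.1 cos 339° = 28.10
Net displacement: -16.63 east, 133.90 north. Direction back to start is (16.63, -133.90): bearing = atan2(16.63, -133.90) mod 360° = 172.92° ≈ 173°.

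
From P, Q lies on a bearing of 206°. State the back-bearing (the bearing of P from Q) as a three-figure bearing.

026°

Back-bearing = 206° − 180° = 026°.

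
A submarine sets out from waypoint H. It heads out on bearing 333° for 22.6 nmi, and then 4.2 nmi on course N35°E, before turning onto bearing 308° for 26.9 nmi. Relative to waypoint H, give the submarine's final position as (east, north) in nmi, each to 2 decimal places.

Leg 1 (333°, 22.6 nmi): east 22.6 sin 333° = -10.26, north 22.6 cos 333° = 20.14
Leg 2 (N35°E, 4.2 nmi): east 4.2 sin 35° = 2.41, north 4.2 cos 35° = 3.44
Leg 3 (308°, 26.9 nmi): east 26.9 sin 308° = -21.20, north 26.9 cos 308° = 16.56
Summing: -29.05 nmi east, 40.14 nmi north → (-29.05, 40.14).

(-29.05, 40.14)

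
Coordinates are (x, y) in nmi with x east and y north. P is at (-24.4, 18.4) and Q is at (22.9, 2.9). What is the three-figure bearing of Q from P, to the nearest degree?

108°

Δeast = 22.9 − -24.4 = 47.30; Δnorth = 2.9 − 18.4 = -15.50.
Bearing = atan2(Δeast, Δnorth) mod 360° = 108.14° ≈ 108°.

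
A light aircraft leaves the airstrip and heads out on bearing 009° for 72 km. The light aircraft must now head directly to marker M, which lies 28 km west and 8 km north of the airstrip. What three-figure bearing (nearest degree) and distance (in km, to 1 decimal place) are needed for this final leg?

212°, 74.3 km

Leg 1 (009°, 72 km): east 72 sin 9° = 11.26, north 72 cos 9° = 71.11
Current position: (11.26, 71.11). Target: (-28, 8). Remaining: Δeast = -39.26, Δnorth = -63.11.
Bearing = atan2(-39.26, -63.11) mod 360° = 211.89°; distance = √((-39.26)² + (-63.11)²) = 74.330 km.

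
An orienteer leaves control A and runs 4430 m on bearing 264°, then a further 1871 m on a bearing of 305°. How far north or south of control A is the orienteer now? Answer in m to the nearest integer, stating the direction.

610 m north

Leg 1 (264°, 4430 m): east 4430 sin 264° = -4405.73, north 4430 cos 264° = -463.06
Leg 2 (305°, 1871 m): east 1871 sin 305° = -1532.63, north 1871 cos 305° = 1073.16
Net north component: 610.10 m.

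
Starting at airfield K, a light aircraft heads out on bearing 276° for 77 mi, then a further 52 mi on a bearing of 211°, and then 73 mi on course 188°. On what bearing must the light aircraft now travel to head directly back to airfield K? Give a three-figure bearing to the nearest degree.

Leg 1 (276°, 77 mi): east 77 sin 276° = -76.58, north 77 cos 276° = 8.05
Leg 2 (211°, 52 mi): east 52 sin 211° = -26.78, north 52 cos 211° = -44.57
Leg 3 (188°, 73 mi): east 73 sin 188° = -10.16, north 73 cos 188° = -72.29
Net displacement: -113.52 east, -108.81 north. Direction back to start is (113.52, 108.81): bearing = atan2(113.52, 108.81) mod 360° = 46.21° ≈ 046°.

046°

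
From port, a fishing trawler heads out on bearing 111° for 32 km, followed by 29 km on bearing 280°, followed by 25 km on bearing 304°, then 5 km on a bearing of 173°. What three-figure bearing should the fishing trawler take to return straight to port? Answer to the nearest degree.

098°

Leg 1 (111°, 32 km): east 32 sin 111° = 29.87, north 32 cos 111° = -11.47
Leg 2 (280°, 29 km): east 29 sin 280° = -28.56, north 29 cos 280° = 5.04
Leg 3 (304°, 25 km): east 25 sin 304° = -20.73, north 25 cos 304° = 13.98
Leg 4 (173°, 5 km): east 5 sin 173° = 0.61, north 5 cos 173° = -4.96
Net displacement: -18.80 east, 2.59 north. Direction back to start is (18.80, -2.59): bearing = atan2(18.80, -2.59) mod 360° = 97.83° ≈ 098°.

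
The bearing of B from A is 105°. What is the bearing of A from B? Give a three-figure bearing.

285°

Back-bearing = 105° + 180° = 285°.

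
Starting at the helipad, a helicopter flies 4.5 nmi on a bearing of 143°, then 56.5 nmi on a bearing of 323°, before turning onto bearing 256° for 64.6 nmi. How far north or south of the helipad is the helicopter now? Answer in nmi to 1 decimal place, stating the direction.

25.9 nmi north

Leg 1 (143°, 4.5 nmi): east 4.5 sin 143° = 2.71, north 4.5 cos 143° = -3.59
Leg 2 (323°, 56.5 nmi): east 56.5 sin 323° = -34.00, north 56.5 cos 323° = 45.12
Leg 3 (256°, 64.6 nmi): east 64.6 sin 256° = -62.68, north 64.6 cos 256° = -15.63
Net north component: 25.90 nmi.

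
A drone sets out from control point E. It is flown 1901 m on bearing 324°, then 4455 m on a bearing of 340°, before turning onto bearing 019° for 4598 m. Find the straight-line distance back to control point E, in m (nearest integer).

10137 m

Leg 1 (324°, 1901 m): east 1901 sin 324° = -1117.38, north 1901 cos 324° = 1537.94
Leg 2 (340°, 4455 m): east 4455 sin 340° = -1523.70, north 4455 cos 340° = 4186.33
Leg 3 (019°, 4598 m): east 4598 sin 19° = 1496.96, north 4598 cos 19° = 4347.49
Net: -1144.12 east, 10071.77 north. Distance = √((-1144.12)² + (10071.77)²) = 10136.542 m.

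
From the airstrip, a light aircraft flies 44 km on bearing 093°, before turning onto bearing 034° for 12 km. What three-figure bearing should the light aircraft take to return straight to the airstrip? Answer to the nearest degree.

261°

Leg 1 (093°, 44 km): east 44 sin 93° = 43.94, north 44 cos 93° = -2.30
Leg 2 (034°, 12 km): east 12 sin 34° = 6.71, north 12 cos 34° = 9.95
Net displacement: 50.65 east, 7.65 north. Direction back to start is (-50.65, -7.65): bearing = atan2(-50.65, -7.65) mod 360° = 261.42° ≈ 261°.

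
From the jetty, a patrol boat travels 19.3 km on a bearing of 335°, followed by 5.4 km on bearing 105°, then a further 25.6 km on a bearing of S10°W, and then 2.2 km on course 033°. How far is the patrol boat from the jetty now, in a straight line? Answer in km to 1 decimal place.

Leg 1 (335°, 19.3 km): east 19.3 sin 335° = -8.16, north 19.3 cos 335° = 17.49
Leg 2 (105°, 5.4 km): east 5.4 sin 105° = 5.22, north 5.4 cos 105° = -1.40
Leg 3 (S10°W, 25.6 km): east 25.6 sin 190° = -4.45, north 25.6 cos 190° = -25.21
Leg 4 (033°, 2.2 km): east 2.2 sin 33° = 1.20, north 2.2 cos 33° = 1.85
Net: -6.19 east, -7.27 north. Distance = √((-6.19)² + (-7.27)²) = 9.548 km.

9.5 km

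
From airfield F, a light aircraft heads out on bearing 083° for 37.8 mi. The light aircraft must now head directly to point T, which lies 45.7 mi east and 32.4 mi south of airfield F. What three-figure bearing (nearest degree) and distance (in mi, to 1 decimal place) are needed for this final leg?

Leg 1 (083°, 37.8 mi): east 37.8 sin 83° = 37.52, north 37.8 cos 83° = 4.61
Current position: (37.52, 4.61). Target: (45.7, -32.4). Remaining: Δeast = 8.18, Δnorth = -37.01.
Bearing = atan2(8.18, -37.01) mod 360° = 167.53°; distance = √((8.18)² + (-37.01)²) = 37.900 mi.

168°, 37.9 mi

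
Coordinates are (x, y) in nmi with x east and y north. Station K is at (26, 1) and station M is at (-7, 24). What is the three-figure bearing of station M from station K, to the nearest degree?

305°

Δeast = -7 − 26 = -33.00; Δnorth = 24 − 1 = 23.00.
Bearing = atan2(Δeast, Δnorth) mod 360° = 304.88° ≈ 305°.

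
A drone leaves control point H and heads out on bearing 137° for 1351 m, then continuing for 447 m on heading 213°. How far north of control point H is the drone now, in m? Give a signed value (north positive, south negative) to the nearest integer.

Leg 1 (137°, 1351 m): east 1351 sin 137° = 921.38, north 1351 cos 137° = -988.06
Leg 2 (213°, 447 m): east 447 sin 213° = -243.45, north 447 cos 213° = -374.89
Net north component: -1362.94 m.

-1363 m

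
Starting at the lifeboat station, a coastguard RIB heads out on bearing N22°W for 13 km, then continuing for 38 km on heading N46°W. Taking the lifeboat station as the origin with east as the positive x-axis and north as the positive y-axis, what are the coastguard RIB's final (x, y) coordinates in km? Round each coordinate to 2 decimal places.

(-32.20, 38.45)

Leg 1 (N22°W, 13 km): east 13 sin 338° = -4.87, north 13 cos 338° = 12.05
Leg 2 (N46°W, 38 km): east 38 sin 314° = -27.33, north 38 cos 314° = 26.40
Summing: -32.20 km east, 38.45 km north → (-32.20, 38.45).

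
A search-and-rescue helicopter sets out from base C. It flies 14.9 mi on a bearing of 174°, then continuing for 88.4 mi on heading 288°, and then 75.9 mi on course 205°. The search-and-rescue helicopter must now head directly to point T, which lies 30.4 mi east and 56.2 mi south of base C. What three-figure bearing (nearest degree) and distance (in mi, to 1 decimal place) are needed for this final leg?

090°, 145.0 mi

Leg 1 (174°, 14.9 mi): east 14.9 sin 174° = 1.56, north 14.9 cos 174° = -14.82
Leg 2 (288°, 88.4 mi): east 88.4 sin 288° = -84.07, north 88.4 cos 288° = 27.32
Leg 3 (205°, 75.9 mi): east 75.9 sin 205° = -32.08, north 75.9 cos 205° = -68.79
Current position: (-114.59, -56.29). Target: (30.4, -56.2). Remaining: Δeast = 144.99, Δnorth = 0.09.
Bearing = atan2(144.99, 0.09) mod 360° = 89.96°; distance = √((144.99)² + (0.09)²) = 144.993 mi.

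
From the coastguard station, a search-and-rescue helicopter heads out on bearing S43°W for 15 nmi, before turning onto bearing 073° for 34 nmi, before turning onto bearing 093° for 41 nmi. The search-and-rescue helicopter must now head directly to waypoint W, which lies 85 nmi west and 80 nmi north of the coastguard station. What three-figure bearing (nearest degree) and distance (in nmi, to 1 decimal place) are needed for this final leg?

Leg 1 (S43°W, 15 nmi): east 15 sin 223° = -10.23, north 15 cos 223° = -10.97
Leg 2 (073°, 34 nmi): east 34 sin 73° = 32.51, north 34 cos 73° = 9.94
Leg 3 (093°, 41 nmi): east 41 sin 93° = 40.94, north 41 cos 93° = -2.15
Current position: (63.23, -3.18). Target: (-85, 80). Remaining: Δeast = -148.23, Δnorth = 83.18.
Bearing = atan2(-148.23, 83.18) mod 360° = 299.30°; distance = √((-148.23)² + (83.18)²) = 169.970 nmi.

299°, 170.0 nmi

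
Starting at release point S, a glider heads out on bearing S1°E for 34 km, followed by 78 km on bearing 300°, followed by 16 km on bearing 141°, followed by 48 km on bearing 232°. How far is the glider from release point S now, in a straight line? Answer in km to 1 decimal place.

101.7 km

Leg 1 (S1°E, 34 km): east 34 sin 179° = 0.59, north 34 cos 179° = -33.99
Leg 2 (300°, 78 km): east 78 sin 300° = -67.55, north 78 cos 300° = 39.00
Leg 3 (141°, 16 km): east 16 sin 141° = 10.07, north 16 cos 141° = -12.43
Leg 4 (232°, 48 km): east 48 sin 232° = -37.82, north 48 cos 232° = -29.55
Net: -94.71 east, -36.98 north. Distance = √((-94.71)² + (-36.98)²) = 101.676 km.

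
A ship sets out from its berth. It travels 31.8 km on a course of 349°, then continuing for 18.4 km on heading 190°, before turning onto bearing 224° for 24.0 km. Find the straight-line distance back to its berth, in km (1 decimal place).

Leg 1 (349°, 31.8 km): east 31.8 sin 349° = -6.07, north 31.8 cos 349° = 31.22
Leg 2 (190°, 18.4 km): east 18.4 sin 190° = -3.20, north 18.4 cos 190° = -18.12
Leg 3 (224°, 24.0 km): east 24.0 sin 224° = -16.67, north 24.0 cos 224° = -17.26
Net: -25.93 east, -4.17 north. Distance = √((-25.93)² + (-4.17)²) = 26.268 km.

26.3 km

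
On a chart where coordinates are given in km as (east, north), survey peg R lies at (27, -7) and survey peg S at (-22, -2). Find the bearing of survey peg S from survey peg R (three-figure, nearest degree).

276°

Δeast = -22 − 27 = -49.00; Δnorth = -2 − -7 = 5.00.
Bearing = atan2(Δeast, Δnorth) mod 360° = 275.83° ≈ 276°.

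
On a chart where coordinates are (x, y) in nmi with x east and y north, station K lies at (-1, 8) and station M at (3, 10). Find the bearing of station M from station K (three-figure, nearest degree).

Δeast = 3 − -1 = 4.00; Δnorth = 10 − 8 = 2.00.
Bearing = atan2(Δeast, Δnorth) mod 360° = 63.43° ≈ 063°.

063°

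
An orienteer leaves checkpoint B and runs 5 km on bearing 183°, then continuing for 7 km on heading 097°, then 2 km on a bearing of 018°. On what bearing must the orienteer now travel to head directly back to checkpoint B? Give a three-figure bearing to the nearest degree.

298°

Leg 1 (183°, 5 km): east 5 sin 183° = -0.26, north 5 cos 183° = -4.99
Leg 2 (097°, 7 km): east 7 sin 97° = 6.95, north 7 cos 97° = -0.85
Leg 3 (018°, 2 km): east 2 sin 18° = 0.62, north 2 cos 18° = 1.90
Net displacement: 7.30 east, -3.94 north. Direction back to start is (-7.30, 3.94): bearing = atan2(-7.30, 3.94) mod 360° = 298.37° ≈ 298°.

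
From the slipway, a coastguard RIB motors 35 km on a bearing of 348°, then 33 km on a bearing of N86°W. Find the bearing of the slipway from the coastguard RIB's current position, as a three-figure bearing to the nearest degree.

132°

Leg 1 (348°, 35 km): east 35 sin 348° = -7.28, north 35 cos 348° = 34.24
Leg 2 (N86°W, 33 km): east 33 sin 274° = -32.92, north 33 cos 274° = 2.30
Net displacement: -40.20 east, 36.54 north. Direction back to start is (40.20, -36.54): bearing = atan2(40.20, -36.54) mod 360° = 132.27° ≈ 132°.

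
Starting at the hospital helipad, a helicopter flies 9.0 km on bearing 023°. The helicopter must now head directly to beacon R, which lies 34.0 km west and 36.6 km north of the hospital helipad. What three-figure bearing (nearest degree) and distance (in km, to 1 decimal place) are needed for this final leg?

307°, 47.0 km

Leg 1 (023°, 9.0 km): east 9.0 sin 23° = 3.52, north 9.0 cos 23° = 8.28
Current position: (3.52, 8.28). Target: (-34.0, 36.6). Remaining: Δeast = -37.52, Δnorth = 28.32.
Bearing = atan2(-37.52, 28.32) mod 360° = 307.04°; distance = √((-37.52)² + (28.32)²) = 47.003 km.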